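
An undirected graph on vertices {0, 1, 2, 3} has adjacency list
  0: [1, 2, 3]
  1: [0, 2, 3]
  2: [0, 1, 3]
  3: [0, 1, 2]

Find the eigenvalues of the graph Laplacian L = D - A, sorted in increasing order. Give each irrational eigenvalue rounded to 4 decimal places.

[0, 4, 4, 4]

Each diagonal entry of L is the vertex degree and each off-diagonal entry is -1 where an edge is present, 0 otherwise; in the order [0, 1, 2, 3] the diagonal is [3, 3, 3, 3]. Diagonalising L (or applying a numerical eigensolver to the 4x4 matrix) gives the spectrum above. The eigenvalues sum to 12, which equals trace(L) = 2|E|.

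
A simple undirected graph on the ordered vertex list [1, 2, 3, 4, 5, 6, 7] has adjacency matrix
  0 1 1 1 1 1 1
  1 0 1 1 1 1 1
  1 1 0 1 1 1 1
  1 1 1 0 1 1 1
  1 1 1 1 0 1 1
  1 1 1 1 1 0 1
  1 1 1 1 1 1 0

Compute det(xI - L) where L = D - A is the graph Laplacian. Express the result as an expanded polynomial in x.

Each diagonal entry of L is the vertex degree and each off-diagonal entry is -1 where an edge is present, 0 otherwise; in the order [1, 2, 3, 4, 5, 6, 7] the diagonal is [6, 6, 6, 6, 6, 6, 6]. L has integer entries, so p(x) = det(xI - L) has integer coefficients. Expanding the determinant yields x^7 - 42x^6 + 735x^5 - 6860x^4 + 36015x^3 - 100842x^2 + 117649x. Since p(0) = det(-L) = 0, x divides p(x). By the matrix-tree theorem the graph has (1/7) * product of the nonzero eigenvalues = 16807 spanning trees. The largest eigenvalue, 7, is at most the vertex count 7.

x^7 - 42x^6 + 735x^5 - 6860x^4 + 36015x^3 - 100842x^2 + 117649x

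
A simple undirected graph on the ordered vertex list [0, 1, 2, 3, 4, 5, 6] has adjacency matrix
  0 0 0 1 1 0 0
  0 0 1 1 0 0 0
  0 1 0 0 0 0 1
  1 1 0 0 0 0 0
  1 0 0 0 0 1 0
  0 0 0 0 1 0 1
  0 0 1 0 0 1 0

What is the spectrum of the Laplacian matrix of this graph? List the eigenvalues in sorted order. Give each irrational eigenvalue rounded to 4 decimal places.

Reading degrees in the order [0, 1, 2, 3, 4, 5, 6] gives [2, 2, 2, 2, 2, 2, 2]; set D = diag(2, 2, 2, 2, 2, 2, 2) and form L = D - A. Since every row of L sums to 0, the all-ones vector is in the kernel and 0 is an eigenvalue.

[0, 0.7530, 0.7530, 2.4450, 2.4450, 3.8019, 3.8019]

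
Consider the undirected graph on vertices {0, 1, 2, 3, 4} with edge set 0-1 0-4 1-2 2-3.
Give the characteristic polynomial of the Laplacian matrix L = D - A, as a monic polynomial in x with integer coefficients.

x^5 - 8x^4 + 21x^3 - 20x^2 + 5x

With the vertex order [0, 1, 2, 3, 4], the degrees are [2, 2, 2, 1, 1], giving D = diag(2, 2, 2, 1, 1) and L = D - A. L has integer entries, so p(x) = det(xI - L) has integer coefficients. Expanding the determinant yields x^5 - 8x^4 + 21x^3 - 20x^2 + 5x. Since p(0) = det(-L) = 0, x divides p(x). The largest eigenvalue, 3.6180, is at most the vertex count 5. By the matrix-tree theorem the graph has (1/5) * product of the nonzero eigenvalues = 1 spanning tree.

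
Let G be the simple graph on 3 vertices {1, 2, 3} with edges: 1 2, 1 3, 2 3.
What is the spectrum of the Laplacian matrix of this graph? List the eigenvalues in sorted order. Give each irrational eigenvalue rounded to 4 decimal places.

With the vertex order [1, 2, 3], the degrees are [2, 2, 2], giving D = diag(2, 2, 2) and L = D - A. Diagonalising L (or applying a numerical eigensolver to the 3x3 matrix) gives the spectrum above. The eigenvalues sum to 6, which equals trace(L) = 2|E|. The largest eigenvalue, 3, is at most the vertex count 3.

[0, 3, 3]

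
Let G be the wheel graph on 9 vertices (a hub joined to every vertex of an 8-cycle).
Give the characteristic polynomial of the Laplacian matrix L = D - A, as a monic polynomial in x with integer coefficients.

x^9 - 32x^8 + 428x^7 - 3136x^6 + 13786x^5 - 37232x^4 + 60276x^3 - 53424x^2 + 19845x

The graph has 9 vertices and degree multiset [8, 3, 3, 3, 3, 3, 3, 3, 3]; D is the diagonal matrix of degrees and L = D - A. Computing det(xI - L) by cofactor expansion (or equivalently via sum-over-permutations) gives x^9 - 32x^8 + 428x^7 - 3136x^6 + 13786x^5 - 37232x^4 + 60276x^3 - 53424x^2 + 19845x. Since p(0) = det(-L) = 0, x divides p(x). The eigenvalues sum to 32, which equals trace(L) = 2|E|.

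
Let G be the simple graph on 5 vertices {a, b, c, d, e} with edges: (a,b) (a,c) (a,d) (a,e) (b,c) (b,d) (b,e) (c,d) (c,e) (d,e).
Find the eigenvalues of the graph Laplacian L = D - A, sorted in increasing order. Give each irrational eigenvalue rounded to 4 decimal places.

[0, 5, 5, 5, 5]

Reading degrees in the order [a, b, c, d, e] gives [4, 4, 4, 4, 4]; set D = diag(4, 4, 4, 4, 4) and form L = D - A. L is symmetric positive semidefinite, so every eigenvalue is real and nonnegative. There is one zero in the spectrum, matching the 1 component.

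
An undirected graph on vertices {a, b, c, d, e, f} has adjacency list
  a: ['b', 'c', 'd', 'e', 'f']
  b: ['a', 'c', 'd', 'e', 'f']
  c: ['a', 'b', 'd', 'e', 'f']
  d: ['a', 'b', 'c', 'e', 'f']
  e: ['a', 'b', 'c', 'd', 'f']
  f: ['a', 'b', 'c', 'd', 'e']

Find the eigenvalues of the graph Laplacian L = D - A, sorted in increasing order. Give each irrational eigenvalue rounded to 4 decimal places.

Reading degrees in the order [a, b, c, d, e, f] gives [5, 5, 5, 5, 5, 5]; set D = diag(5, 5, 5, 5, 5, 5) and form L = D - A. Diagonalising L (or applying a numerical eigensolver to the 6x6 matrix) gives the spectrum above. The eigenvalues sum to 30, which equals trace(L) = 2|E|.

[0, 6, 6, 6, 6, 6]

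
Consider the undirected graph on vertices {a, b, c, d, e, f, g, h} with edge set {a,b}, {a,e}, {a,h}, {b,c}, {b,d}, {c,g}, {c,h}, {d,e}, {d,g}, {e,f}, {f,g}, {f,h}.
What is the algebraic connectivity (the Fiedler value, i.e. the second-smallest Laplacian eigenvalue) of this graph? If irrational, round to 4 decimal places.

Each diagonal entry of L is the vertex degree and each off-diagonal entry is -1 where an edge is present, 0 otherwise; in the order [a, b, c, d, e, f, g, h] the diagonal is [3, 3, 3, 3, 3, 3, 3, 3]. The sorted Laplacian eigenvalues are [0, 2, 2, 2, 4, 4, 4, 6]; the algebraic connectivity is the second entry, 2. The eigenvalues sum to 24, which equals trace(L) = 2|E|. The largest eigenvalue, 6, is at most the vertex count 8.

2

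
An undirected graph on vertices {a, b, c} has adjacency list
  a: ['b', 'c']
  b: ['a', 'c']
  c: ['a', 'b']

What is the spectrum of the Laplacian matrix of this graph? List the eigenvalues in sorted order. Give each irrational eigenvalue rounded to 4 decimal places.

With the vertex order [a, b, c], the degrees are [2, 2, 2], giving D = diag(2, 2, 2) and L = D - A. Since every row of L sums to 0, the all-ones vector is in the kernel and 0 is an eigenvalue. The single zero eigenvalue shows the graph is connected. There is one zero in the spectrum, matching the 1 component.

[0, 3, 3]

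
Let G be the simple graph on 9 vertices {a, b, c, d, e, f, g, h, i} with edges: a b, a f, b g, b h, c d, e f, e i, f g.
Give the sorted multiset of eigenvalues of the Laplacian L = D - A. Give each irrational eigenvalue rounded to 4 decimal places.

[0, 0, 0.3588, 1, 2, 2, 2.2763, 3.5892, 4.7757]

Each diagonal entry of L is the vertex degree and each off-diagonal entry is -1 where an edge is present, 0 otherwise; in the order [a, b, c, d, e, f, g, h, i] the diagonal is [2, 3, 1, 1, 2, 3, 2, 1, 1]. Diagonalising L (or applying a numerical eigensolver to the 9x9 matrix) gives the spectrum above. The 2 zero eigenvalues correspond to the 2 connected components. The eigenvalues sum to 16, which equals trace(L) = 2|E|. The largest eigenvalue, 4.7757, is at most the vertex count 9.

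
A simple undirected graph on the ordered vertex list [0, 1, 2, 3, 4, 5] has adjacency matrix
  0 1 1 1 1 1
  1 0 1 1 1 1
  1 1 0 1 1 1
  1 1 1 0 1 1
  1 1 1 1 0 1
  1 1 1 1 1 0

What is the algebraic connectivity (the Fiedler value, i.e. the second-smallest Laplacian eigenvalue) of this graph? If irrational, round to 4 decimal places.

With the vertex order [0, 1, 2, 3, 4, 5], the degrees are [5, 5, 5, 5, 5, 5], giving D = diag(5, 5, 5, 5, 5, 5) and L = D - A. Computing the eigenvalues of L and sorting gives [0, 6, 6, 6, 6, 6]. The Fiedler value lambda_2 = 6 is strictly positive, so the graph is connected. The largest eigenvalue, 6, is at most the vertex count 6.

6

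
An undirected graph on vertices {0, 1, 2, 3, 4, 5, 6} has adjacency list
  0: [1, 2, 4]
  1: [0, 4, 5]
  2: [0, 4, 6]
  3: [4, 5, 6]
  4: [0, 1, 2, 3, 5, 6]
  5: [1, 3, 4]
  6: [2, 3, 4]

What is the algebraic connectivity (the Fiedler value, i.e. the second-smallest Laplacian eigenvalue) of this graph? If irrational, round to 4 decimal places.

Reading degrees in the order [0, 1, 2, 3, 4, 5, 6] gives [3, 3, 3, 3, 6, 3, 3]; set D = diag(3, 3, 3, 3, 6, 3, 3) and form L = D - A. Computing the eigenvalues of L and sorting gives [0, 2, 2, 4, 4, 5, 7]. The Fiedler value lambda_2 = 2 is strictly positive, so the graph is connected. The largest eigenvalue, 7, is at most the vertex count 7.

2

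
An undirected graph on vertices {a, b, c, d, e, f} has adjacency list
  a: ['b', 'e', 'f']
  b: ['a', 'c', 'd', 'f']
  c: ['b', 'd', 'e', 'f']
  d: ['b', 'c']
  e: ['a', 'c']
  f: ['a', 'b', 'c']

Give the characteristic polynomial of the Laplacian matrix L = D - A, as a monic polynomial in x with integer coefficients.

Each diagonal entry of L is the vertex degree and each off-diagonal entry is -1 where an edge is present, 0 otherwise; in the order [a, b, c, d, e, f] the diagonal is [3, 4, 4, 2, 2, 3]. L has integer entries, so p(x) = det(xI - L) has integer coefficients. Expanding the determinant yields x^6 - 18x^5 + 124x^4 - 406x^3 + 628x^2 - 366x. Since p(0) = det(-L) = 0, x divides p(x). The eigenvalues sum to 18, which equals trace(L) = 2|E|.

x^6 - 18x^5 + 124x^4 - 406x^3 + 628x^2 - 366x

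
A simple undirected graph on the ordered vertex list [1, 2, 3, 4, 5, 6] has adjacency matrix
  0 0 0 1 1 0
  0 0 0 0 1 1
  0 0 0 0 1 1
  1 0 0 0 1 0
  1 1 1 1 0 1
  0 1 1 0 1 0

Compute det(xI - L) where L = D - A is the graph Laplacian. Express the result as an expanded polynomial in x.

x^6 - 16x^5 + 95x^4 - 260x^3 + 324x^2 - 144x

Reading degrees in the order [1, 2, 3, 4, 5, 6] gives [2, 2, 2, 2, 5, 3]; set D = diag(2, 2, 2, 2, 5, 3) and form L = D - A. The eigenvalues of L are [0, 1, 2, 3, 4, 6]; the characteristic polynomial is the product of (x - lambda_i), which multiplies out to x^6 - 16x^5 + 95x^4 - 260x^3 + 324x^2 - 144x. Since p(0) = det(-L) = 0, x divides p(x). The largest eigenvalue, 6, is at most the vertex count 6.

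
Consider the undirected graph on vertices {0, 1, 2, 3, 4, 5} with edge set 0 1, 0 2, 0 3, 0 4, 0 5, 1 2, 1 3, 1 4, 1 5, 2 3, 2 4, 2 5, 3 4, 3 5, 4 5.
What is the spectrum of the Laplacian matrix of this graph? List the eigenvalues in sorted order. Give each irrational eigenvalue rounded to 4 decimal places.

With the vertex order [0, 1, 2, 3, 4, 5], the degrees are [5, 5, 5, 5, 5, 5], giving D = diag(5, 5, 5, 5, 5, 5) and L = D - A. L is symmetric positive semidefinite, so every eigenvalue is real and nonnegative. The single zero eigenvalue shows the graph is connected.

[0, 6, 6, 6, 6, 6]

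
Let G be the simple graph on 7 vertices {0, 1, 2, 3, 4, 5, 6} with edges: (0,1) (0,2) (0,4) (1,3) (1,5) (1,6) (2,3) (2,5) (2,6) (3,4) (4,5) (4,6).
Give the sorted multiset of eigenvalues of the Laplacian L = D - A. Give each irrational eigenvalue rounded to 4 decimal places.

With the vertex order [0, 1, 2, 3, 4, 5, 6], the degrees are [3, 4, 4, 3, 4, 3, 3], giving D = diag(3, 4, 4, 3, 4, 3, 3) and L = D - A. L is symmetric positive semidefinite, so every eigenvalue is real and nonnegative. The largest eigenvalue, 7, is at most the vertex count 7. By the matrix-tree theorem the graph has (1/7) * product of the nonzero eigenvalues = 432 spanning trees.

[0, 3, 3, 3, 4, 4, 7]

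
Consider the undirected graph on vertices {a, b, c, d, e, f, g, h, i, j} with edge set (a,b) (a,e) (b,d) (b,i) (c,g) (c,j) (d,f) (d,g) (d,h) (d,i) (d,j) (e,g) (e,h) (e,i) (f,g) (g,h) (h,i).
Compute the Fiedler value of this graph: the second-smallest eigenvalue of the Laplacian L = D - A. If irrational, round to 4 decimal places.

With the vertex order [a, b, c, d, e, f, g, h, i, j], the degrees are [2, 3, 2, 6, 4, 2, 5, 4, 4, 2], giving D = diag(2, 3, 2, 6, 4, 2, 5, 4, 4, 2) and L = D - A. The smallest Laplacian eigenvalue is always 0. The next one, lambda_2 = 0.8965, measures how hard the graph is to disconnect: larger values mean better connectivity. The eigenvalues sum to 34, which equals trace(L) = 2|E|.

0.8965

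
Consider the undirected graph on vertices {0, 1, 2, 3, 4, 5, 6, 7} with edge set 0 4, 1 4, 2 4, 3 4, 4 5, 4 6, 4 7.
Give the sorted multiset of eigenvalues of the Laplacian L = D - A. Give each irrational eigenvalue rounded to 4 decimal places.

Each diagonal entry of L is the vertex degree and each off-diagonal entry is -1 where an edge is present, 0 otherwise; in the order [0, 1, 2, 3, 4, 5, 6, 7] the diagonal is [1, 1, 1, 1, 7, 1, 1, 1]. Since every row of L sums to 0, the all-ones vector is in the kernel and 0 is an eigenvalue. The single zero eigenvalue shows the graph is connected. The eigenvalues sum to 14, which equals trace(L) = 2|E|. There is one zero in the spectrum, matching the 1 component.

[0, 1, 1, 1, 1, 1, 1, 8]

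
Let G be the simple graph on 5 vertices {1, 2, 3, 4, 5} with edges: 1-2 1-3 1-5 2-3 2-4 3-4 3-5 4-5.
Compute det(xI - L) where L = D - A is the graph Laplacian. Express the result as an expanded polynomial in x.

With the vertex order [1, 2, 3, 4, 5], the degrees are [3, 3, 4, 3, 3], giving D = diag(3, 3, 4, 3, 3) and L = D - A. L has integer entries, so p(x) = det(xI - L) has integer coefficients. Expanding the determinant yields x^5 - 16x^4 + 94x^3 - 240x^2 + 225x. Since p(0) = det(-L) = 0, x divides p(x).

x^5 - 16x^4 + 94x^3 - 240x^2 + 225x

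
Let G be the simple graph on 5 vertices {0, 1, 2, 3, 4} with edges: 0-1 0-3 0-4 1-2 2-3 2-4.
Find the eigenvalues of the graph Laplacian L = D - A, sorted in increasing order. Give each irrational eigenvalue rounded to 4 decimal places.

Each diagonal entry of L is the vertex degree and each off-diagonal entry is -1 where an edge is present, 0 otherwise; in the order [0, 1, 2, 3, 4] the diagonal is [3, 2, 3, 2, 2]. Diagonalising L (or applying a numerical eigensolver to the 5x5 matrix) gives the spectrum above. The single zero eigenvalue shows the graph is connected. By the matrix-tree theorem the graph has (1/5) * product of the nonzero eigenvalues = 12 spanning trees.

[0, 2, 2, 3, 5]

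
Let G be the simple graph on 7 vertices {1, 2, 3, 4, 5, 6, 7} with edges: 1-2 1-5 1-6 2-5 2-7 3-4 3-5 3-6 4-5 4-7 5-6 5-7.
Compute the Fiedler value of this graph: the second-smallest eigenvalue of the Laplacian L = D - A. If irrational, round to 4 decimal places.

With the vertex order [1, 2, 3, 4, 5, 6, 7], the degrees are [3, 3, 3, 3, 6, 3, 3], giving D = diag(3, 3, 3, 3, 6, 3, 3) and L = D - A. The sorted Laplacian eigenvalues are [0, 2, 2, 4, 4, 5, 7]; the algebraic connectivity is the second entry, 2. By the matrix-tree theorem the graph has (1/7) * product of the nonzero eigenvalues = 320 spanning trees. The largest eigenvalue, 7, is at most the vertex count 7.

2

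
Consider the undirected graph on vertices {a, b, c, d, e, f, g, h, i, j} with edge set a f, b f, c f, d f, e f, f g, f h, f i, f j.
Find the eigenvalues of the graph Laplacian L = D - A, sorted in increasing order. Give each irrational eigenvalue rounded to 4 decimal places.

With the vertex order [a, b, c, d, e, f, g, h, i, j], the degrees are [1, 1, 1, 1, 1, 9, 1, 1, 1, 1], giving D = diag(1, 1, 1, 1, 1, 9, 1, 1, 1, 1) and L = D - A. Since every row of L sums to 0, the all-ones vector is in the kernel and 0 is an eigenvalue. The single zero eigenvalue shows the graph is connected. The largest eigenvalue, 10, is at most the vertex count 10. There is one zero in the spectrum, matching the 1 component.

[0, 1, 1, 1, 1, 1, 1, 1, 1, 10]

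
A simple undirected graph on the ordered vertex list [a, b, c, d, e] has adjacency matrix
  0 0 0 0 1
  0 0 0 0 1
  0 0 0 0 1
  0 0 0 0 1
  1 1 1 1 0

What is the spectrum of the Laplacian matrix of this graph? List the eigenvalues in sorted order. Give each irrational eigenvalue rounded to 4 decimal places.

Each diagonal entry of L is the vertex degree and each off-diagonal entry is -1 where an edge is present, 0 otherwise; in the order [a, b, c, d, e] the diagonal is [1, 1, 1, 1, 4]. The multiplicity of 0 as a Laplacian eigenvalue equals the number of connected components. The single zero eigenvalue shows the graph is connected. There is one zero in the spectrum, matching the 1 component. By the matrix-tree theorem the graph has (1/5) * product of the nonzero eigenvalues = 1 spanning tree.

[0, 1, 1, 1, 5]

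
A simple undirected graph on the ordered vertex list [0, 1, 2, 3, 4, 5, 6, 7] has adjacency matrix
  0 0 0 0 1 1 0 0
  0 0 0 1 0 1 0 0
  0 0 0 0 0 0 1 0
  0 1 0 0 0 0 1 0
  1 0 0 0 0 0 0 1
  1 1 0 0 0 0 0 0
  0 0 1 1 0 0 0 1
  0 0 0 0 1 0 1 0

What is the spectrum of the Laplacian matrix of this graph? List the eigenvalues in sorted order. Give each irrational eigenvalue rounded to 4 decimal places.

With the vertex order [0, 1, 2, 3, 4, 5, 6, 7], the degrees are [2, 2, 1, 2, 2, 2, 3, 2], giving D = diag(2, 2, 1, 2, 2, 2, 3, 2) and L = D - A. The multiplicity of 0 as a Laplacian eigenvalue equals the number of connected components. By the matrix-tree theorem the graph has (1/8) * product of the nonzero eigenvalues = 7 spanning trees.

[0, 0.4915, 0.7530, 1.3204, 2.4450, 2.8258, 3.8019, 4.3623]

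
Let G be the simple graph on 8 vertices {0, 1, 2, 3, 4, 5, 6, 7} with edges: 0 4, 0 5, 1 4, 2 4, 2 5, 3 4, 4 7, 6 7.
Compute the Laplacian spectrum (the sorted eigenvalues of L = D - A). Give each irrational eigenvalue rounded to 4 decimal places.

With the vertex order [0, 1, 2, 3, 4, 5, 6, 7], the degrees are [2, 1, 2, 1, 5, 2, 1, 2], giving D = diag(2, 1, 2, 1, 5, 2, 1, 2) and L = D - A. The multiplicity of 0 as a Laplacian eigenvalue equals the number of connected components. The eigenvalues sum to 16, which equals trace(L) = 2|E|.

[0, 0.4284, 0.7828, 1, 2, 2.4204, 3.1905, 6.1779]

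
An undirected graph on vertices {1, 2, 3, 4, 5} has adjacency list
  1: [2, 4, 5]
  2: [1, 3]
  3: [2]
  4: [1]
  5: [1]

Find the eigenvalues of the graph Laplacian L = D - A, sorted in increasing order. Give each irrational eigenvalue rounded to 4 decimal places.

Each diagonal entry of L is the vertex degree and each off-diagonal entry is -1 where an edge is present, 0 otherwise; in the order [1, 2, 3, 4, 5] the diagonal is [3, 2, 1, 1, 1]. Since every row of L sums to 0, the all-ones vector is in the kernel and 0 is an eigenvalue. The single zero eigenvalue shows the graph is connected. The largest eigenvalue, 4.1701, is at most the vertex count 5.

[0, 0.5188, 1, 2.3111, 4.1701]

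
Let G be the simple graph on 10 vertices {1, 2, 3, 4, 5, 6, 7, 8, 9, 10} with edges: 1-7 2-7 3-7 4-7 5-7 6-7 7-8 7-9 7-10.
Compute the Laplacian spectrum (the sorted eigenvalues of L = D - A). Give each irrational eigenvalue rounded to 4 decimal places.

[0, 1, 1, 1, 1, 1, 1, 1, 1, 10]

Each diagonal entry of L is the vertex degree and each off-diagonal entry is -1 where an edge is present, 0 otherwise; in the order [1, 2, 3, 4, 5, 6, 7, 8, 9, 10] the diagonal is [1, 1, 1, 1, 1, 1, 9, 1, 1, 1]. Diagonalising L (or applying a numerical eigensolver to the 10x10 matrix) gives the spectrum above.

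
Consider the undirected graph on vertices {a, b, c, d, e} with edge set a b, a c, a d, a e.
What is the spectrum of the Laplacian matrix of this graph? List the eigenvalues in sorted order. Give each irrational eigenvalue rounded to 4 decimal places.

Each diagonal entry of L is the vertex degree and each off-diagonal entry is -1 where an edge is present, 0 otherwise; in the order [a, b, c, d, e] the diagonal is [4, 1, 1, 1, 1]. Diagonalising L (or applying a numerical eigensolver to the 5x5 matrix) gives the spectrum above. The eigenvalues sum to 8, which equals trace(L) = 2|E|. The largest eigenvalue, 5, is at most the vertex count 5.

[0, 1, 1, 1, 5]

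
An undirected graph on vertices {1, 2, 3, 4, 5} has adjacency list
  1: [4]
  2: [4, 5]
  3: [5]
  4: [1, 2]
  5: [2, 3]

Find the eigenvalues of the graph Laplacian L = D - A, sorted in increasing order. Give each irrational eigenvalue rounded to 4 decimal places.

[0, 0.3820, 1.3820, 2.6180, 3.6180]

Each diagonal entry of L is the vertex degree and each off-diagonal entry is -1 where an edge is present, 0 otherwise; in the order [1, 2, 3, 4, 5] the diagonal is [1, 2, 1, 2, 2]. Since every row of L sums to 0, the all-ones vector is in the kernel and 0 is an eigenvalue.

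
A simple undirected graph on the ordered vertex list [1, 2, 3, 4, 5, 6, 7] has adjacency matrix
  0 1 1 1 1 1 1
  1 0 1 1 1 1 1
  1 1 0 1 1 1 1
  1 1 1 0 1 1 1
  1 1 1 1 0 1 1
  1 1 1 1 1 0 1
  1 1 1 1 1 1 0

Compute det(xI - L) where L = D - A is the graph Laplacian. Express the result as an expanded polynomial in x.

x^7 - 42x^6 + 735x^5 - 6860x^4 + 36015x^3 - 100842x^2 + 117649x

Reading degrees in the order [1, 2, 3, 4, 5, 6, 7] gives [6, 6, 6, 6, 6, 6, 6]; set D = diag(6, 6, 6, 6, 6, 6, 6) and form L = D - A. Computing det(xI - L) by cofactor expansion (or equivalently via sum-over-permutations) gives x^7 - 42x^6 + 735x^5 - 6860x^4 + 36015x^3 - 100842x^2 + 117649x. The constant term is 0 because L is singular (the all-ones vector lies in its kernel).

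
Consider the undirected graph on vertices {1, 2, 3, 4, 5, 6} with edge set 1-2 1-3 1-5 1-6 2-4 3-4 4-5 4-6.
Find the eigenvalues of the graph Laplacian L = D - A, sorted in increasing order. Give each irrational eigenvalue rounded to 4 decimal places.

Each diagonal entry of L is the vertex degree and each off-diagonal entry is -1 where an edge is present, 0 otherwise; in the order [1, 2, 3, 4, 5, 6] the diagonal is [4, 2, 2, 4, 2, 2]. L is symmetric positive semidefinite, so every eigenvalue is real and nonnegative. The eigenvalues sum to 16, which equals trace(L) = 2|E|.

[0, 2, 2, 2, 4, 6]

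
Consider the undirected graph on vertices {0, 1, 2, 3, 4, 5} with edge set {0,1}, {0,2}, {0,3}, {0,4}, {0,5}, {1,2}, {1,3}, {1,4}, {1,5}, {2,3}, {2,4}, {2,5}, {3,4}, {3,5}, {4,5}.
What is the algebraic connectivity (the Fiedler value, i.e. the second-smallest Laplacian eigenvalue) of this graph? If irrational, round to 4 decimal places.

6

Reading degrees in the order [0, 1, 2, 3, 4, 5] gives [5, 5, 5, 5, 5, 5]; set D = diag(5, 5, 5, 5, 5, 5) and form L = D - A. Computing the eigenvalues of L and sorting gives [0, 6, 6, 6, 6, 6]. The Fiedler value lambda_2 = 6 is strictly positive, so the graph is connected. The largest eigenvalue, 6, is at most the vertex count 6. The eigenvalues sum to 30, which equals trace(L) = 2|E|.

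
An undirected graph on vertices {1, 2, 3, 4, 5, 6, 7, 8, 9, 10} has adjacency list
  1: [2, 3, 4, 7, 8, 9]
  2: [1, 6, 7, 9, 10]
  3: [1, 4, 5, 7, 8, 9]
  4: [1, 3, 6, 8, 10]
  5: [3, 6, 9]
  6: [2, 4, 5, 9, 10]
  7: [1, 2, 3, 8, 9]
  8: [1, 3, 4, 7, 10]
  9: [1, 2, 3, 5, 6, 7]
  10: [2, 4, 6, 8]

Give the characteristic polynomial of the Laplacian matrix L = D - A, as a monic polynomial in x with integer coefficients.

Each diagonal entry of L is the vertex degree and each off-diagonal entry is -1 where an edge is present, 0 otherwise; in the order [1, 2, 3, 4, 5, 6, 7, 8, 9, 10] the diagonal is [6, 5, 6, 5, 3, 5, 5, 5, 6, 4]. Computing det(xI - L) by cofactor expansion (or equivalently via sum-over-permutations) gives x^10 - 50x^9 + 1096x^8 - 13808x^7 + 110050x^6 - 574644x^5 + 1963072x^4 - 4224402x^3 + 5188572x^2 - 2767400x. Since p(0) = det(-L) = 0, x divides p(x).

x^10 - 50x^9 + 1096x^8 - 13808x^7 + 110050x^6 - 574644x^5 + 1963072x^4 - 4224402x^3 + 5188572x^2 - 2767400x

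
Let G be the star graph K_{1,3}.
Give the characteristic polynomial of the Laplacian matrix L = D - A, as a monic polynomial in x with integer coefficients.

The graph has 4 vertices and degree multiset [3, 1, 1, 1]; D is the diagonal matrix of degrees and L = D - A. The eigenvalues of L are [0, 1, 1, 4]; the characteristic polynomial is the product of (x - lambda_i), which multiplies out to x^4 - 6x^3 + 9x^2 - 4x. Since p(0) = det(-L) = 0, x divides p(x). By the matrix-tree theorem the graph has (1/4) * product of the nonzero eigenvalues = 1 spanning tree.

x^4 - 6x^3 + 9x^2 - 4x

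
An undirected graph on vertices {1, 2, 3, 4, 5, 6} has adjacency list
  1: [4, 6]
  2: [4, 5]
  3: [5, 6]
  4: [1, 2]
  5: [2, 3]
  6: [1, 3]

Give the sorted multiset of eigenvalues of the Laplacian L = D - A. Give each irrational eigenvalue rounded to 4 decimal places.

[0, 1, 1, 3, 3, 4]

Each diagonal entry of L is the vertex degree and each off-diagonal entry is -1 where an edge is present, 0 otherwise; in the order [1, 2, 3, 4, 5, 6] the diagonal is [2, 2, 2, 2, 2, 2]. The multiplicity of 0 as a Laplacian eigenvalue equals the number of connected components.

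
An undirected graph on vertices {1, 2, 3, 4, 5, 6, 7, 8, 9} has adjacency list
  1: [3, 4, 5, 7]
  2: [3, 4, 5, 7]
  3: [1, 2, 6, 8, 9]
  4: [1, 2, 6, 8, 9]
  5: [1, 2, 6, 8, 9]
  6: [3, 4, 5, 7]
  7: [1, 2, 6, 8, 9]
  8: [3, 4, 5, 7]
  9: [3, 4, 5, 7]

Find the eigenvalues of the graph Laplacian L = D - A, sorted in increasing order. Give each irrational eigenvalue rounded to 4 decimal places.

[0, 4, 4, 4, 4, 5, 5, 5, 9]

Reading degrees in the order [1, 2, 3, 4, 5, 6, 7, 8, 9] gives [4, 4, 5, 5, 5, 4, 5, 4, 4]; set D = diag(4, 4, 5, 5, 5, 4, 5, 4, 4) and form L = D - A. Diagonalising L (or applying a numerical eigensolver to the 9x9 matrix) gives the spectrum above. The single zero eigenvalue shows the graph is connected. By the matrix-tree theorem the graph has (1/9) * product of the nonzero eigenvalues = 32000 spanning trees.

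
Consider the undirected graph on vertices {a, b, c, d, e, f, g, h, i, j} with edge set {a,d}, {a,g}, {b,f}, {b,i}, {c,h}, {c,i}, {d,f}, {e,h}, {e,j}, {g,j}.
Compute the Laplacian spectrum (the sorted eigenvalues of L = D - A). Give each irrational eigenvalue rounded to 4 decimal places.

[0, 0.3820, 0.3820, 1.3820, 1.3820, 2.6180, 2.6180, 3.6180, 3.6180, 4]

Each diagonal entry of L is the vertex degree and each off-diagonal entry is -1 where an edge is present, 0 otherwise; in the order [a, b, c, d, e, f, g, h, i, j] the diagonal is [2, 2, 2, 2, 2, 2, 2, 2, 2, 2]. The multiplicity of 0 as a Laplacian eigenvalue equals the number of connected components.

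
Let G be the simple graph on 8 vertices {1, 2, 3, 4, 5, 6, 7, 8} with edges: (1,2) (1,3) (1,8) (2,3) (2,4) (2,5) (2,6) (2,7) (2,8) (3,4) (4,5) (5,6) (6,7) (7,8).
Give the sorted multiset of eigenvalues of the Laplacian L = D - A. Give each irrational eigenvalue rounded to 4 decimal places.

[0, 1.7530, 1.7530, 3.4450, 3.4450, 4.8019, 4.8019, 8]

Each diagonal entry of L is the vertex degree and each off-diagonal entry is -1 where an edge is present, 0 otherwise; in the order [1, 2, 3, 4, 5, 6, 7, 8] the diagonal is [3, 7, 3, 3, 3, 3, 3, 3]. L is symmetric positive semidefinite, so every eigenvalue is real and nonnegative. The single zero eigenvalue shows the graph is connected. The eigenvalues sum to 28, which equals trace(L) = 2|E|.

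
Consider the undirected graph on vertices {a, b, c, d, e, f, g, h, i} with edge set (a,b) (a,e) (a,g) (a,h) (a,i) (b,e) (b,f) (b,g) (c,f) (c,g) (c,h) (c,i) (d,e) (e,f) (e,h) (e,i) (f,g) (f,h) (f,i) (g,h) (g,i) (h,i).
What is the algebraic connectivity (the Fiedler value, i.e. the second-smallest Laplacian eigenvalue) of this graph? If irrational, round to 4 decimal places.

Reading degrees in the order [a, b, c, d, e, f, g, h, i] gives [5, 4, 4, 1, 6, 6, 6, 6, 6]; set D = diag(5, 4, 4, 1, 6, 6, 6, 6, 6) and form L = D - A. The sorted Laplacian eigenvalues are [0, 0.9384, 3.3802, 4.7680, 5.7736, 6.4911, 7, 7.6656, 7.9831]; the algebraic connectivity is the second entry, 0.9384. There is one zero in the spectrum, matching the 1 component. The largest eigenvalue, 7.9831, is at most the vertex count 9.

0.9384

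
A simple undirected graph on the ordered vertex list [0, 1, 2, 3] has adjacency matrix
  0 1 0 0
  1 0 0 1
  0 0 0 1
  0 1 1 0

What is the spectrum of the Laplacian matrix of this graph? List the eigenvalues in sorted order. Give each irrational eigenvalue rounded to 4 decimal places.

[0, 0.5858, 2, 3.4142]

With the vertex order [0, 1, 2, 3], the degrees are [1, 2, 1, 2], giving D = diag(1, 2, 1, 2) and L = D - A. Diagonalising L (or applying a numerical eigensolver to the 4x4 matrix) gives the spectrum above. There is one zero in the spectrum, matching the 1 component.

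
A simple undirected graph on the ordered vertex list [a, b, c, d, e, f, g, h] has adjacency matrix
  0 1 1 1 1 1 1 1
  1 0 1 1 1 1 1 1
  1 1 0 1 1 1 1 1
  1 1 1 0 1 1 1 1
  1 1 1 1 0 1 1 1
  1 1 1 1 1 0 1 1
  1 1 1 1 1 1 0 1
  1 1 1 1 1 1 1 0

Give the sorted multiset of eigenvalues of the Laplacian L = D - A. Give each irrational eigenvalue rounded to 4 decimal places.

[0, 8, 8, 8, 8, 8, 8, 8]

Reading degrees in the order [a, b, c, d, e, f, g, h] gives [7, 7, 7, 7, 7, 7, 7, 7]; set D = diag(7, 7, 7, 7, 7, 7, 7, 7) and form L = D - A. Diagonalising L (or applying a numerical eigensolver to the 8x8 matrix) gives the spectrum above.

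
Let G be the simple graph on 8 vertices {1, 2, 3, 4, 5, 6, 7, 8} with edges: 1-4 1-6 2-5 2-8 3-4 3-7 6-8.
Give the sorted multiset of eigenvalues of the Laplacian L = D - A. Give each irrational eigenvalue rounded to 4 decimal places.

[0, 0.1522, 0.5858, 1.2346, 2, 2.7654, 3.4142, 3.8478]

Reading degrees in the order [1, 2, 3, 4, 5, 6, 7, 8] gives [2, 2, 2, 2, 1, 2, 1, 2]; set D = diag(2, 2, 2, 2, 1, 2, 1, 2) and form L = D - A. Since every row of L sums to 0, the all-ones vector is in the kernel and 0 is an eigenvalue. The single zero eigenvalue shows the graph is connected. There is one zero in the spectrum, matching the 1 component.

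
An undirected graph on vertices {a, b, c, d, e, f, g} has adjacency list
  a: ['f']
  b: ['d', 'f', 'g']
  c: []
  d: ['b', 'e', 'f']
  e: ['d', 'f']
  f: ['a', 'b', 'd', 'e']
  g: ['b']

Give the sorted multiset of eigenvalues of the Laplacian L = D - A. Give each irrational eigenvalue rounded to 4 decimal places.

Each diagonal entry of L is the vertex degree and each off-diagonal entry is -1 where an edge is present, 0 otherwise; in the order [a, b, c, d, e, f, g] the diagonal is [1, 3, 0, 3, 2, 4, 1]. Diagonalising L (or applying a numerical eigensolver to the 7x7 matrix) gives the spectrum above. The 2 zero eigenvalues correspond to the 2 connected components. The eigenvalues sum to 14, which equals trace(L) = 2|E|.

[0, 0, 0.6972, 1.1392, 2.7459, 4.3028, 5.1149]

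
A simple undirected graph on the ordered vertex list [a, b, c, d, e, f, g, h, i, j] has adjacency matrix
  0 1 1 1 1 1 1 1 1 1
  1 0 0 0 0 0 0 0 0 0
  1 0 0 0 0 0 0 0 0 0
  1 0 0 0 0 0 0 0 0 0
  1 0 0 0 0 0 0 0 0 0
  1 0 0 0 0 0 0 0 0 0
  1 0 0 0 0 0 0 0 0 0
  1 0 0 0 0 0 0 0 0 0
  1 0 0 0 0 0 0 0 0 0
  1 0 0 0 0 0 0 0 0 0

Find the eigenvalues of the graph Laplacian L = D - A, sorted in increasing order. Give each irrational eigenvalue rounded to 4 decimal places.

Reading degrees in the order [a, b, c, d, e, f, g, h, i, j] gives [9, 1, 1, 1, 1, 1, 1, 1, 1, 1]; set D = diag(9, 1, 1, 1, 1, 1, 1, 1, 1, 1) and form L = D - A. The multiplicity of 0 as a Laplacian eigenvalue equals the number of connected components. By the matrix-tree theorem the graph has (1/10) * product of the nonzero eigenvalues = 1 spanning tree. The largest eigenvalue, 10, is at most the vertex count 10.

[0, 1, 1, 1, 1, 1, 1, 1, 1, 10]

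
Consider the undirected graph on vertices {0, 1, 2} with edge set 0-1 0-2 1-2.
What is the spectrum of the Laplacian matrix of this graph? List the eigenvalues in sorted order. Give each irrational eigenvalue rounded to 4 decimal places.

[0, 3, 3]

Reading degrees in the order [0, 1, 2] gives [2, 2, 2]; set D = diag(2, 2, 2) and form L = D - A. L is symmetric positive semidefinite, so every eigenvalue is real and nonnegative. By the matrix-tree theorem the graph has (1/3) * product of the nonzero eigenvalues = 3 spanning trees.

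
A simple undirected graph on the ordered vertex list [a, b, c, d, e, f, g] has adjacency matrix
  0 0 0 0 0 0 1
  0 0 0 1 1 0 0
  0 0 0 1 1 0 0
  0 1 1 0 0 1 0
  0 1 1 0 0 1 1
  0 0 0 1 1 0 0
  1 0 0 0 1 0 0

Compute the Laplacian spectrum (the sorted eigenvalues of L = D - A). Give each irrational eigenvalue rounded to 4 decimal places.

With the vertex order [a, b, c, d, e, f, g], the degrees are [1, 2, 2, 3, 4, 2, 2], giving D = diag(1, 2, 2, 3, 4, 2, 2) and L = D - A. The multiplicity of 0 as a Laplacian eigenvalue equals the number of connected components. The single zero eigenvalue shows the graph is connected. The eigenvalues sum to 16, which equals trace(L) = 2|E|.

[0, 0.4424, 2, 2, 2.3228, 3.6772, 5.5576]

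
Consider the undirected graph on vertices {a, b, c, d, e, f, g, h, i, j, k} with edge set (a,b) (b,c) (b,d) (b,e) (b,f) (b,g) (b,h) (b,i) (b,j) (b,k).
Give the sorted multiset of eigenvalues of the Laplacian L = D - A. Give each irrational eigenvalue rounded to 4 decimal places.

With the vertex order [a, b, c, d, e, f, g, h, i, j, k], the degrees are [1, 10, 1, 1, 1, 1, 1, 1, 1, 1, 1], giving D = diag(1, 10, 1, 1, 1, 1, 1, 1, 1, 1, 1) and L = D - A. L is symmetric positive semidefinite, so every eigenvalue is real and nonnegative. By the matrix-tree theorem the graph has (1/11) * product of the nonzero eigenvalues = 1 spanning tree.

[0, 1, 1, 1, 1, 1, 1, 1, 1, 1, 11]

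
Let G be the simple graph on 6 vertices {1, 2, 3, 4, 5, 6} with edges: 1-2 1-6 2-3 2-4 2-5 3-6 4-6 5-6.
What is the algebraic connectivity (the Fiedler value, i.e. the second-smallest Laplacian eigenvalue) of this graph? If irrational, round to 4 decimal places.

Reading degrees in the order [1, 2, 3, 4, 5, 6] gives [2, 4, 2, 2, 2, 4]; set D = diag(2, 4, 2, 2, 2, 4) and form L = D - A. The smallest Laplacian eigenvalue is always 0. The next one, lambda_2 = 2, measures how hard the graph is to disconnect: larger values mean better connectivity.

2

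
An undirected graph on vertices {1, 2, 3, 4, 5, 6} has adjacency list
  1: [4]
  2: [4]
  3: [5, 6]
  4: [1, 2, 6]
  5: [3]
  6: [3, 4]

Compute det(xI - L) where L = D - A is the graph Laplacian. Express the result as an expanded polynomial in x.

Each diagonal entry of L is the vertex degree and each off-diagonal entry is -1 where an edge is present, 0 otherwise; in the order [1, 2, 3, 4, 5, 6] the diagonal is [1, 1, 2, 3, 1, 2]. L has integer entries, so p(x) = det(xI - L) has integer coefficients. Expanding the determinant yields x^6 - 10x^5 + 35x^4 - 52x^3 + 32x^2 - 6x. The constant term is 0 because L is singular (the all-ones vector lies in its kernel). There is one zero in the spectrum, matching the 1 component.

x^6 - 10x^5 + 35x^4 - 52x^3 + 32x^2 - 6x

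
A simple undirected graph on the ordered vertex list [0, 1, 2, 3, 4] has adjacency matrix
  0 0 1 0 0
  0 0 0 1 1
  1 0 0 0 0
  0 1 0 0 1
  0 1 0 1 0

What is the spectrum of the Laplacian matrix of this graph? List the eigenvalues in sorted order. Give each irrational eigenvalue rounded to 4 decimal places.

[0, 0, 2, 3, 3]

Each diagonal entry of L is the vertex degree and each off-diagonal entry is -1 where an edge is present, 0 otherwise; in the order [0, 1, 2, 3, 4] the diagonal is [1, 2, 1, 2, 2]. Diagonalising L (or applying a numerical eigensolver to the 5x5 matrix) gives the spectrum above. The 2 zero eigenvalues correspond to the 2 connected components.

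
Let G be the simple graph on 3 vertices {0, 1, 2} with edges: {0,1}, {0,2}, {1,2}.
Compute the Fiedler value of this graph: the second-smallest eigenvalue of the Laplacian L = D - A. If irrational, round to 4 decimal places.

3

With the vertex order [0, 1, 2], the degrees are [2, 2, 2], giving D = diag(2, 2, 2) and L = D - A. Computing the eigenvalues of L and sorting gives [0, 3, 3]. The Fiedler value lambda_2 = 3 is strictly positive, so the graph is connected. There is one zero in the spectrum, matching the 1 component.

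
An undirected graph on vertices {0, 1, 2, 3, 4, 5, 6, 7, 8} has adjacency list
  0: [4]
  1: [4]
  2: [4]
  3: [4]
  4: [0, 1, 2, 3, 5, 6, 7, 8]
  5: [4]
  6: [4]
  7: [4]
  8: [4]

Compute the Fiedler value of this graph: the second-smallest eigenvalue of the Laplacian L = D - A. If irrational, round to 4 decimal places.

With the vertex order [0, 1, 2, 3, 4, 5, 6, 7, 8], the degrees are [1, 1, 1, 1, 8, 1, 1, 1, 1], giving D = diag(1, 1, 1, 1, 8, 1, 1, 1, 1) and L = D - A. The sorted Laplacian eigenvalues are [0, 1, 1, 1, 1, 1, 1, 1, 9]; the algebraic connectivity is the second entry, 1. By the matrix-tree theorem the graph has (1/9) * product of the nonzero eigenvalues = 1 spanning tree.

1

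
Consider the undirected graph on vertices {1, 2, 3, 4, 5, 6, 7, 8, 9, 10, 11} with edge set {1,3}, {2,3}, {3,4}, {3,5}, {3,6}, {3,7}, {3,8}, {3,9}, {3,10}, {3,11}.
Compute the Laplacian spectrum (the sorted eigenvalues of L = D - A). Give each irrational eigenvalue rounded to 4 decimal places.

Each diagonal entry of L is the vertex degree and each off-diagonal entry is -1 where an edge is present, 0 otherwise; in the order [1, 2, 3, 4, 5, 6, 7, 8, 9, 10, 11] the diagonal is [1, 1, 10, 1, 1, 1, 1, 1, 1, 1, 1]. The multiplicity of 0 as a Laplacian eigenvalue equals the number of connected components. The single zero eigenvalue shows the graph is connected.

[0, 1, 1, 1, 1, 1, 1, 1, 1, 1, 11]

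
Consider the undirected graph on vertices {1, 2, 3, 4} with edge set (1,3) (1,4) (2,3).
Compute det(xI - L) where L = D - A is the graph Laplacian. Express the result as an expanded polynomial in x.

x^4 - 6x^3 + 10x^2 - 4x

With the vertex order [1, 2, 3, 4], the degrees are [2, 1, 2, 1], giving D = diag(2, 1, 2, 1) and L = D - A. L has integer entries, so p(x) = det(xI - L) has integer coefficients. Expanding the determinant yields x^4 - 6x^3 + 10x^2 - 4x. The coefficient of x^3 equals -trace(L) = -6, matching the sum of degrees. The largest eigenvalue, 3.4142, is at most the vertex count 4.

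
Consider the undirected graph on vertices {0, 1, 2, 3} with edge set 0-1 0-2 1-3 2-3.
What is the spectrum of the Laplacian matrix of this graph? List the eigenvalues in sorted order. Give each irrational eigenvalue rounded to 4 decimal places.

[0, 2, 2, 4]

Each diagonal entry of L is the vertex degree and each off-diagonal entry is -1 where an edge is present, 0 otherwise; in the order [0, 1, 2, 3] the diagonal is [2, 2, 2, 2]. Since every row of L sums to 0, the all-ones vector is in the kernel and 0 is an eigenvalue. The single zero eigenvalue shows the graph is connected. By the matrix-tree theorem the graph has (1/4) * product of the nonzero eigenvalues = 4 spanning trees. There is one zero in the spectrum, matching the 1 component.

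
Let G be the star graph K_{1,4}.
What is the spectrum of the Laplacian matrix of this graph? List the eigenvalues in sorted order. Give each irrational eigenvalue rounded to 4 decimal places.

[0, 1, 1, 1, 5]

The graph has 5 vertices and degree multiset [4, 1, 1, 1, 1]; D is the diagonal matrix of degrees and L = D - A. The multiplicity of 0 as a Laplacian eigenvalue equals the number of connected components. The largest eigenvalue, 5, is at most the vertex count 5. By the matrix-tree theorem the graph has (1/5) * product of the nonzero eigenvalues = 1 spanning tree.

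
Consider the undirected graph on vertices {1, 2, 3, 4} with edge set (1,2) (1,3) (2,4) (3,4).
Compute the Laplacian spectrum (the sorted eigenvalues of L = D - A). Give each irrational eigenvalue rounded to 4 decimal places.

[0, 2, 2, 4]

Each diagonal entry of L is the vertex degree and each off-diagonal entry is -1 where an edge is present, 0 otherwise; in the order [1, 2, 3, 4] the diagonal is [2, 2, 2, 2]. Since every row of L sums to 0, the all-ones vector is in the kernel and 0 is an eigenvalue. The eigenvalues sum to 8, which equals trace(L) = 2|E|.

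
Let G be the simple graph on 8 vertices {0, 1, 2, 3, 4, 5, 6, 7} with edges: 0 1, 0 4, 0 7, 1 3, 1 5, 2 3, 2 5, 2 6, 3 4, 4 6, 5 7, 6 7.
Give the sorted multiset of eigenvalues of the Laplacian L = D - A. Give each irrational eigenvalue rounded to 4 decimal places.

[0, 2, 2, 2, 4, 4, 4, 6]

Reading degrees in the order [0, 1, 2, 3, 4, 5, 6, 7] gives [3, 3, 3, 3, 3, 3, 3, 3]; set D = diag(3, 3, 3, 3, 3, 3, 3, 3) and form L = D - A. Diagonalising L (or applying a numerical eigensolver to the 8x8 matrix) gives the spectrum above. There is one zero in the spectrum, matching the 1 component. By the matrix-tree theorem the graph has (1/8) * product of the nonzero eigenvalues = 384 spanning trees.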